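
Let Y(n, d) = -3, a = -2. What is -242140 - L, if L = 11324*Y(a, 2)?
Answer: -208168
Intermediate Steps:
L = -33972 (L = 11324*(-3) = -33972)
-242140 - L = -242140 - 1*(-33972) = -242140 + 33972 = -208168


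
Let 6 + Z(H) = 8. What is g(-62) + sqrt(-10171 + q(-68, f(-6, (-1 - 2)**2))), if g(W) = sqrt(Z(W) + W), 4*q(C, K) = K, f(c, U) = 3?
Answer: I*(sqrt(40681) + 4*sqrt(15))/2 ≈ 108.59*I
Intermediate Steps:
Z(H) = 2 (Z(H) = -6 + 8 = 2)
q(C, K) = K/4
g(W) = sqrt(2 + W)
g(-62) + sqrt(-10171 + q(-68, f(-6, (-1 - 2)**2))) = sqrt(2 - 62) + sqrt(-10171 + (1/4)*3) = sqrt(-60) + sqrt(-10171 + 3/4) = 2*I*sqrt(15) + sqrt(-40681/4) = 2*I*sqrt(15) + I*sqrt(40681)/2 = I*sqrt(40681)/2 + 2*I*sqrt(15)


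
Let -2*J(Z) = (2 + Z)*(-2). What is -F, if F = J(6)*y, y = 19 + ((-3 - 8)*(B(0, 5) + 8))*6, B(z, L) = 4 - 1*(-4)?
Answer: 8296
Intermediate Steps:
B(z, L) = 8 (B(z, L) = 4 + 4 = 8)
J(Z) = 2 + Z (J(Z) = -(2 + Z)*(-2)/2 = -(-4 - 2*Z)/2 = 2 + Z)
y = -1037 (y = 19 + ((-3 - 8)*(8 + 8))*6 = 19 - 11*16*6 = 19 - 176*6 = 19 - 1056 = -1037)
F = -8296 (F = (2 + 6)*(-1037) = 8*(-1037) = -8296)
-F = -1*(-8296) = 8296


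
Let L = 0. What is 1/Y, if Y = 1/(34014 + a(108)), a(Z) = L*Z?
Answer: 34014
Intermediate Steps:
a(Z) = 0 (a(Z) = 0*Z = 0)
Y = 1/34014 (Y = 1/(34014 + 0) = 1/34014 ≈ 2.9400e-5)
1/Y = 1/(1/34014) = 34014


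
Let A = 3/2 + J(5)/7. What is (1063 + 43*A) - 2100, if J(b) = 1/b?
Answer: -67989/70 ≈ -971.27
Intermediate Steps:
J(b) = 1/b
A = 107/70 (A = 3/2 + 1/(5*7) = 3*(½) + (⅕)*(⅐) = 3/2 + 1/35 = 107/70 ≈ 1.5286)
(1063 + 43*A) - 2100 = (1063 + 43*(107/70)) - 2100 = (1063 + 4601/70) - 2100 = 79011/70 - 2100 = -67989/70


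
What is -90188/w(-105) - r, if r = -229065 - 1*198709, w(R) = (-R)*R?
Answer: 673756934/1575 ≈ 4.2778e+5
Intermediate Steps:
w(R) = -R²
r = -427774 (r = -229065 - 198709 = -427774)
-90188/w(-105) - r = -90188/((-1*(-105)²)) - 1*(-427774) = -90188/((-1*11025)) + 427774 = -90188/(-11025) + 427774 = -90188*(-1/11025) + 427774 = 12884/1575 + 427774 = 673756934/1575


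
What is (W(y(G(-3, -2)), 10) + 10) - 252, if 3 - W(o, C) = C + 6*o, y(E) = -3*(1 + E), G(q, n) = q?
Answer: -285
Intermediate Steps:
y(E) = -3 - 3*E
W(o, C) = 3 - C - 6*o (W(o, C) = 3 - (C + 6*o) = 3 + (-C - 6*o) = 3 - C - 6*o)
(W(y(G(-3, -2)), 10) + 10) - 252 = ((3 - 1*10 - 6*(-3 - 3*(-3))) + 10) - 252 = ((3 - 10 - 6*(-3 + 9)) + 10) - 252 = ((3 - 10 - 6*6) + 10) - 252 = ((3 - 10 - 36) + 10) - 252 = (-43 + 10) - 252 = -33 - 252 = -285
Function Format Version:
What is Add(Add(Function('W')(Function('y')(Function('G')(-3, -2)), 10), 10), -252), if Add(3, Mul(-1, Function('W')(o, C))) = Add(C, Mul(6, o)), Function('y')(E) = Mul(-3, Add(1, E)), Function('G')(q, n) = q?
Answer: -285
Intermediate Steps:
Function('y')(E) = Add(-3, Mul(-3, E))
Function('W')(o, C) = Add(3, Mul(-1, C), Mul(-6, o)) (Function('W')(o, C) = Add(3, Mul(-1, Add(C, Mul(6, o)))) = Add(3, Add(Mul(-1, C), Mul(-6, o))) = Add(3, Mul(-1, C), Mul(-6, o)))
Add(Add(Function('W')(Function('y')(Function('G')(-3, -2)), 10), 10), -252) = Add(Add(Add(3, Mul(-1, 10), Mul(-6, Add(-3, Mul(-3, -3)))), 10), -252) = Add(Add(Add(3, -10, Mul(-6, Add(-3, 9))), 10), -252) = Add(Add(Add(3, -10, Mul(-6, 6)), 10), -252) = Add(Add(Add(3, -10, -36), 10), -252) = Add(Add(-43, 10), -252) = Add(-33, -252) = -285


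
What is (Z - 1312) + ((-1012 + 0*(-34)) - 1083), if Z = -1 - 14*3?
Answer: -3450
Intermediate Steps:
Z = -43 (Z = -1 - 42 = -43)
(Z - 1312) + ((-1012 + 0*(-34)) - 1083) = (-43 - 1312) + ((-1012 + 0*(-34)) - 1083) = -1355 + ((-1012 + 0) - 1083) = -1355 + (-1012 - 1083) = -1355 - 2095 = -3450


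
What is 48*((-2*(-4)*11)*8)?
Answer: 33792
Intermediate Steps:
48*((-2*(-4)*11)*8) = 48*((8*11)*8) = 48*(88*8) = 48*704 = 33792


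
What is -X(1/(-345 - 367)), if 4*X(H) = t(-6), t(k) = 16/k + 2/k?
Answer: ¾ ≈ 0.75000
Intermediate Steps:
t(k) = 18/k
X(H) = -¾ (X(H) = (18/(-6))/4 = (18*(-⅙))/4 = (¼)*(-3) = -¾)
-X(1/(-345 - 367)) = -1*(-¾) = ¾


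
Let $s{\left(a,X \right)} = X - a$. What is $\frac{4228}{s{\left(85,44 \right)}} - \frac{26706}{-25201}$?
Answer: $- \frac{105454882}{1033241} \approx -102.06$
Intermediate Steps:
$\frac{4228}{s{\left(85,44 \right)}} - \frac{26706}{-25201} = \frac{4228}{44 - 85} - \frac{26706}{-25201} = \frac{4228}{44 - 85} - - \frac{26706}{25201} = \frac{4228}{-41} + \frac{26706}{25201} = 4228 \left(- \frac{1}{41}\right) + \frac{26706}{25201} = - \frac{4228}{41} + \frac{26706}{25201} = - \frac{105454882}{1033241}$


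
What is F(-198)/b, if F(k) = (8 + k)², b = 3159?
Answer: 36100/3159 ≈ 11.428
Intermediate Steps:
F(-198)/b = (8 - 198)²/3159 = (-190)²*(1/3159) = 36100*(1/3159) = 36100/3159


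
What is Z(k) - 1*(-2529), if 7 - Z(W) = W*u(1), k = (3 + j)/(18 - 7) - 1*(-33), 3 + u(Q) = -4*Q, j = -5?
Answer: 30423/11 ≈ 2765.7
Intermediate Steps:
u(Q) = -3 - 4*Q
k = 361/11 (k = (3 - 5)/(18 - 7) - 1*(-33) = -2/11 + 33 = 361/11 ≈ 32.818)
Z(W) = 7 + 7*W (Z(W) = 7 - W*(-3 - 4*1) = 7 - W*(-3 - 4) = 7 - W*(-7) = 7 - (-7)*W = 7 + 7*W)
Z(k) - 1*(-2529) = (7 + 7*(361/11)) - 1*(-2529) = (7 + 2527/11) + 2529 = 2604/11 + 2529 = 30423/11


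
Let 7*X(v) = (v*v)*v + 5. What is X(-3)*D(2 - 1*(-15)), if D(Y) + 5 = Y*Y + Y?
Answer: -946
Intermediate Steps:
X(v) = 5/7 + v**3/7 (X(v) = ((v*v)*v + 5)/7 = (v**2*v + 5)/7 = (v**3 + 5)/7 = (5 + v**3)/7 = 5/7 + v**3/7)
D(Y) = -5 + Y + Y**2 (D(Y) = -5 + (Y*Y + Y) = -5 + (Y**2 + Y) = -5 + (Y + Y**2) = -5 + Y + Y**2)
X(-3)*D(2 - 1*(-15)) = (5/7 + (1/7)*(-3)**3)*(-5 + (2 - 1*(-15)) + (2 - 1*(-15))**2) = (5/7 + (1/7)*(-27))*(-5 + (2 + 15) + (2 + 15)**2) = (5/7 - 27/7)*(-5 + 17 + 17**2) = -22*(-5 + 17 + 289)/7 = -22/7*301 = -946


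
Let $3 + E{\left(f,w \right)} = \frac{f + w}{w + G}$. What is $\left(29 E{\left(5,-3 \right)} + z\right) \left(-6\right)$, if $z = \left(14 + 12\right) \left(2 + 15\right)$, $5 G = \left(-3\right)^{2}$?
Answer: $-1840$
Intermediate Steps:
$G = \frac{9}{5}$ ($G = \frac{\left(-3\right)^{2}}{5} = \frac{1}{5} \cdot 9 = \frac{9}{5} \approx 1.8$)
$z = 442$ ($z = 26 \cdot 17 = 442$)
$E{\left(f,w \right)} = -3 + \frac{f + w}{\frac{9}{5} + w}$ ($E{\left(f,w \right)} = -3 + \frac{f + w}{w + \frac{9}{5}} = -3 + \frac{f + w}{\frac{9}{5} + w}$)
$\left(29 E{\left(5,-3 \right)} + z\right) \left(-6\right) = \left(29 \frac{-27 - -30 + 5 \cdot 5}{9 + 5 \left(-3\right)} + 442\right) \left(-6\right) = \left(29 \frac{-27 + 30 + 25}{9 - 15} + 442\right) \left(-6\right) = \left(29 \frac{1}{-6} \cdot 28 + 442\right) \left(-6\right) = \left(29 \left(\left(- \frac{1}{6}\right) 28\right) + 442\right) \left(-6\right) = \left(29 \left(- \frac{14}{3}\right) + 442\right) \left(-6\right) = \left(- \frac{406}{3} + 442\right) \left(-6\right) = \frac{920}{3} \left(-6\right) = -1840$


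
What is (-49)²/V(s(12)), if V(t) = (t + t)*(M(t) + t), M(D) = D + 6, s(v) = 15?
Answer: 2401/1080 ≈ 2.2231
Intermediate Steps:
M(D) = 6 + D
V(t) = 2*t*(6 + 2*t) (V(t) = (t + t)*((6 + t) + t) = (2*t)*(6 + 2*t) = 2*t*(6 + 2*t))
(-49)²/V(s(12)) = (-49)²/((4*15*(3 + 15))) = 2401/((4*15*18)) = 2401/1080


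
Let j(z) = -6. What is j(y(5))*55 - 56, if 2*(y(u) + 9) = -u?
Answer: -386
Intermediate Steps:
y(u) = -9 - u/2 (y(u) = -9 + (-u)/2 = -9 - u/2)
j(y(5))*55 - 56 = -6*55 - 56 = -330 - 56 = -386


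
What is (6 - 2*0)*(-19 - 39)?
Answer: -348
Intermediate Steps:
(6 - 2*0)*(-19 - 39) = (6 + 0)*(-58) = 6*(-58) = -348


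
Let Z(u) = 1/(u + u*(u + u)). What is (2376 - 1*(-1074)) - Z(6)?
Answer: 269099/78 ≈ 3450.0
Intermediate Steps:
Z(u) = 1/(u + 2*u²) (Z(u) = 1/(u + u*(2*u)) = 1/(u + 2*u²))
(2376 - 1*(-1074)) - Z(6) = (2376 - 1*(-1074)) - 1/(6*(1 + 2*6)) = (2376 + 1074) - 1/(6*(1 + 12)) = 3450 - 1/(6*13) = 3450 - 1*1/78 = 3450 - 1/78 = 269099/78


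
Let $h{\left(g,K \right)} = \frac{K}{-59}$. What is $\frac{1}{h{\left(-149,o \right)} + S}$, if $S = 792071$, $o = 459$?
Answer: $\frac{59}{46731730} \approx 1.2625 \cdot 10^{-6}$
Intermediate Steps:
$h{\left(g,K \right)} = - \frac{K}{59}$ ($h{\left(g,K \right)} = K \left(- \frac{1}{59}\right) = - \frac{K}{59}$)
$\frac{1}{h{\left(-149,o \right)} + S} = \frac{1}{\left(- \frac{1}{59}\right) 459 + 792071} = \frac{1}{- \frac{459}{59} + 792071} = \frac{1}{\frac{46731730}{59}} = \frac{59}{46731730}$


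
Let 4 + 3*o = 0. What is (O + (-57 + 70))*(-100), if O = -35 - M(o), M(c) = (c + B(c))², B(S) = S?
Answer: 26200/9 ≈ 2911.1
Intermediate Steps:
o = -4/3 (o = -4/3 + (⅓)*0 = -4/3 + 0 = -4/3 ≈ -1.3333)
M(c) = 4*c² (M(c) = (c + c)² = (2*c)² = 4*c²)
O = -379/9 (O = -35 - 4*(-4/3)² = -35 - 4*16/9 = -35 - 1*64/9 = -35 - 64/9 = -379/9 ≈ -42.111)
(O + (-57 + 70))*(-100) = (-379/9 + (-57 + 70))*(-100) = (-379/9 + 13)*(-100) = -262/9*(-100) = 26200/9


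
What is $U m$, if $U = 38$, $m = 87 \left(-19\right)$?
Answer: $-62814$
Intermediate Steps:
$m = -1653$
$U m = 38 \left(-1653\right) = -62814$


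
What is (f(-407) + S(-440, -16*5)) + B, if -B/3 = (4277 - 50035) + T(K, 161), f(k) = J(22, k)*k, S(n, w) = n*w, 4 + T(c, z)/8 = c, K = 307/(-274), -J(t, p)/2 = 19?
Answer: 25764616/137 ≈ 1.8806e+5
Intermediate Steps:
J(t, p) = -38 (J(t, p) = -2*19 = -38)
K = -307/274 (K = 307*(-1/274) = -307/274 ≈ -1.1204)
T(c, z) = -32 + 8*c
f(k) = -38*k
B = 18823374/137 (B = -3*((4277 - 50035) + (-32 + 8*(-307/274))) = -3*(-45758 + (-32 - 1228/137)) = -3*(-45758 - 5612/137) = -3*(-6274458/137) = 18823374/137 ≈ 1.3740e+5)
(f(-407) + S(-440, -16*5)) + B = (-38*(-407) - (-7040)*5) + 18823374/137 = (15466 - 440*(-80)) + 18823374/137 = (15466 + 35200) + 18823374/137 = 50666 + 18823374/137 = 25764616/137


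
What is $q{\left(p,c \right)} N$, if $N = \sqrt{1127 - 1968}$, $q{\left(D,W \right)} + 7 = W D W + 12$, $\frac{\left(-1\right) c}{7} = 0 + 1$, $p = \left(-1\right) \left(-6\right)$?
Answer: $8671 i \approx 8671.0 i$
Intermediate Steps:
$p = 6$
$c = -7$ ($c = - 7 \left(0 + 1\right) = \left(-7\right) 1 = -7$)
$q{\left(D,W \right)} = 5 + D W^{2}$ ($q{\left(D,W \right)} = -7 + \left(W D W + 12\right) = -7 + \left(D W W + 12\right) = -7 + \left(D W^{2} + 12\right) = -7 + \left(12 + D W^{2}\right) = 5 + D W^{2}$)
$N = 29 i$ ($N = \sqrt{-841} = 29 i \approx 29.0 i$)
$q{\left(p,c \right)} N = \left(5 + 6 \left(-7\right)^{2}\right) 29 i = \left(5 + 6 \cdot 49\right) 29 i = \left(5 + 294\right) 29 i = 299 \cdot 29 i = 8671 i$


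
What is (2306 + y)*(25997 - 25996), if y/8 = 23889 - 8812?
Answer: 122922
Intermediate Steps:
y = 120616 (y = 8*(23889 - 8812) = 8*15077 = 120616)
(2306 + y)*(25997 - 25996) = (2306 + 120616)*(25997 - 25996) = 122922*1 = 122922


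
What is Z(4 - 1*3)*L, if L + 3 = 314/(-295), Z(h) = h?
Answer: -1199/295 ≈ -4.0644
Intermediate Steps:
L = -1199/295 (L = -3 + 314/(-295) = -3 + 314*(-1/295) = -3 - 314/295 = -1199/295 ≈ -4.0644)
Z(4 - 1*3)*L = (4 - 1*3)*(-1199/295) = (4 - 3)*(-1199/295) = 1*(-1199/295) = -1199/295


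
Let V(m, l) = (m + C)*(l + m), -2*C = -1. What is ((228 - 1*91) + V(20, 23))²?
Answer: 4149369/4 ≈ 1.0373e+6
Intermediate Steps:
C = ½ (C = -½*(-1) = ½ ≈ 0.50000)
V(m, l) = (½ + m)*(l + m) (V(m, l) = (m + ½)*(l + m) = (½ + m)*(l + m))
((228 - 1*91) + V(20, 23))² = ((228 - 1*91) + (20² + (½)*23 + (½)*20 + 23*20))² = ((228 - 91) + (400 + 23/2 + 10 + 460))² = (137 + 1763/2)² = (2037/2)² = 4149369/4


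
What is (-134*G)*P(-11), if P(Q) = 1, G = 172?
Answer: -23048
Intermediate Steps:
(-134*G)*P(-11) = -134*172*1 = -23048*1 = -23048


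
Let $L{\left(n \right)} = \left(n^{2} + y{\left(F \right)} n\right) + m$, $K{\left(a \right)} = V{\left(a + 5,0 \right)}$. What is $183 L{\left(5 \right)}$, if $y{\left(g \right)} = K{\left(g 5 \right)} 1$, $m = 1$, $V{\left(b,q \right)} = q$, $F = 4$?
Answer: $4758$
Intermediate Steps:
$K{\left(a \right)} = 0$
$y{\left(g \right)} = 0$ ($y{\left(g \right)} = 0 \cdot 1 = 0$)
$L{\left(n \right)} = 1 + n^{2}$ ($L{\left(n \right)} = \left(n^{2} + 0 n\right) + 1 = \left(n^{2} + 0\right) + 1 = n^{2} + 1 = 1 + n^{2}$)
$183 L{\left(5 \right)} = 183 \left(1 + 5^{2}\right) = 183 \left(1 + 25\right) = 183 \cdot 26 = 4758$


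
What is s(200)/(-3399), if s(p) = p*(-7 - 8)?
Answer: 1000/1133 ≈ 0.88261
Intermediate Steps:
s(p) = -15*p (s(p) = p*(-15) = -15*p)
s(200)/(-3399) = -15*200/(-3399) = -3000*(-1/3399) = 1000/1133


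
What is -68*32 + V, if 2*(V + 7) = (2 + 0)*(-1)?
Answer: -2184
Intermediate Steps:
V = -8 (V = -7 + ((2 + 0)*(-1))/2 = -7 + (2*(-1))/2 = -7 + (½)*(-2) = -7 - 1 = -8)
-68*32 + V = -68*32 - 8 = -2176 - 8 = -2184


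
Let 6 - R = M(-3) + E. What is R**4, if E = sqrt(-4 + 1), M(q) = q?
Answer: (9 - I*sqrt(3))**4 ≈ 5112.0 - 4863.6*I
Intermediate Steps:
E = I*sqrt(3) (E = sqrt(-3) = I*sqrt(3) ≈ 1.732*I)
R = 9 - I*sqrt(3) (R = 6 - (-3 + I*sqrt(3)) = 6 + (3 - I*sqrt(3)) = 9 - I*sqrt(3) ≈ 9.0 - 1.732*I)
R**4 = (9 - I*sqrt(3))**4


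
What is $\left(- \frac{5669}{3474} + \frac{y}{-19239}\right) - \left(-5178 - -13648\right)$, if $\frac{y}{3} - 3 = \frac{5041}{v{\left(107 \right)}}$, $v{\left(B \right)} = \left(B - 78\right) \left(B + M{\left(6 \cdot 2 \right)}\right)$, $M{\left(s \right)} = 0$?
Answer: $- \frac{585652417514911}{69130998486} \approx -8471.6$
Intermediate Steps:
$v{\left(B \right)} = B \left(-78 + B\right)$ ($v{\left(B \right)} = \left(B - 78\right) \left(B + 0\right) = \left(-78 + B\right) B = B \left(-78 + B\right)$)
$y = \frac{43050}{3103}$ ($y = 9 + 3 \frac{5041}{107 \left(-78 + 107\right)} = 9 + 3 \frac{5041}{107 \cdot 29} = 9 + 3 \cdot \frac{5041}{3103} = 9 + \frac{15123}{3103} = \frac{43050}{3103} \approx 13.874$)
$\left(- \frac{5669}{3474} + \frac{y}{-19239}\right) - \left(-5178 - -13648\right) = \left(- \frac{5669}{3474} + \frac{43050}{3103 \left(-19239\right)}\right) - \left(-5178 - -13648\right) = \left(\left(-5669\right) \frac{1}{3474} + \frac{43050}{3103} \left(- \frac{1}{19239}\right)\right) - \left(-5178 + 13648\right) = \left(- \frac{5669}{3474} - \frac{14350}{19899539}\right) - 8470 = - \frac{112860338491}{69130998486} - 8470 = - \frac{585652417514911}{69130998486}$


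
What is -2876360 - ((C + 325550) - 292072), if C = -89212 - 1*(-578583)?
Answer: -3399209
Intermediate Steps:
C = 489371 (C = -89212 + 578583 = 489371)
-2876360 - ((C + 325550) - 292072) = -2876360 - ((489371 + 325550) - 292072) = -2876360 - (814921 - 292072) = -2876360 - 1*522849 = -2876360 - 522849 = -3399209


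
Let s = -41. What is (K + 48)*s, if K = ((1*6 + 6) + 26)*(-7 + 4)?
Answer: 2706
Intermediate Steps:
K = -114 (K = ((6 + 6) + 26)*(-3) = (12 + 26)*(-3) = 38*(-3) = -114)
(K + 48)*s = (-114 + 48)*(-41) = -66*(-41) = 2706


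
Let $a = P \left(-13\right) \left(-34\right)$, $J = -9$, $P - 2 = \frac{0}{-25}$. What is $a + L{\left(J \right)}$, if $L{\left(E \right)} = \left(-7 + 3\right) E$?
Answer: $920$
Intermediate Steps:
$P = 2$ ($P = 2 + \frac{0}{-25} = 2 + 0 \left(- \frac{1}{25}\right) = 2 + 0 = 2$)
$a = 884$ ($a = 2 \left(-13\right) \left(-34\right) = \left(-26\right) \left(-34\right) = 884$)
$L{\left(E \right)} = - 4 E$
$a + L{\left(J \right)} = 884 - -36 = 884 + 36 = 920$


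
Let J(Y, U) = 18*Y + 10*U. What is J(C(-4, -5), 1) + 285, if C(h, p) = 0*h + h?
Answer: 223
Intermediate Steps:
C(h, p) = h (C(h, p) = 0 + h = h)
J(Y, U) = 10*U + 18*Y
J(C(-4, -5), 1) + 285 = (10*1 + 18*(-4)) + 285 = (10 - 72) + 285 = -62 + 285 = 223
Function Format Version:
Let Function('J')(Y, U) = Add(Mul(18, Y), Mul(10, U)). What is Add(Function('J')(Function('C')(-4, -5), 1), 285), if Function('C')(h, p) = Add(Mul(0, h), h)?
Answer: 223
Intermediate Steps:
Function('C')(h, p) = h (Function('C')(h, p) = Add(0, h) = h)
Function('J')(Y, U) = Add(Mul(10, U), Mul(18, Y))
Add(Function('J')(Function('C')(-4, -5), 1), 285) = Add(Add(Mul(10, 1), Mul(18, -4)), 285) = Add(Add(10, -72), 285) = Add(-62, 285) = 223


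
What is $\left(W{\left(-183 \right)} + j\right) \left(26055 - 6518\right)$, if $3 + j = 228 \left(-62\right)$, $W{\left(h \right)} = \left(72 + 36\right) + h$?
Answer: $-277698918$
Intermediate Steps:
$W{\left(h \right)} = 108 + h$
$j = -14139$ ($j = -3 + 228 \left(-62\right) = -3 - 14136 = -14139$)
$\left(W{\left(-183 \right)} + j\right) \left(26055 - 6518\right) = \left(\left(108 - 183\right) - 14139\right) \left(26055 - 6518\right) = \left(-75 - 14139\right) 19537 = \left(-14214\right) 19537 = -277698918$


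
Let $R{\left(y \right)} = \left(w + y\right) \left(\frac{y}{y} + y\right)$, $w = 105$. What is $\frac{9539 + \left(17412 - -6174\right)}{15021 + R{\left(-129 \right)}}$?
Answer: $\frac{33125}{18093} \approx 1.8308$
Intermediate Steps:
$R{\left(y \right)} = \left(1 + y\right) \left(105 + y\right)$ ($R{\left(y \right)} = \left(105 + y\right) \left(\frac{y}{y} + y\right) = \left(105 + y\right) \left(1 + y\right) = \left(1 + y\right) \left(105 + y\right)$)
$\frac{9539 + \left(17412 - -6174\right)}{15021 + R{\left(-129 \right)}} = \frac{9539 + \left(17412 - -6174\right)}{15021 + \left(105 + \left(-129\right)^{2} + 106 \left(-129\right)\right)} = \frac{9539 + \left(17412 + 6174\right)}{15021 + \left(105 + 16641 - 13674\right)} = \frac{9539 + 23586}{15021 + 3072} = \frac{33125}{18093}$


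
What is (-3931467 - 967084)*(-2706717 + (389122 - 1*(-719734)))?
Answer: 7827203599411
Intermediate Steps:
(-3931467 - 967084)*(-2706717 + (389122 - 1*(-719734))) = -4898551*(-2706717 + (389122 + 719734)) = -4898551*(-2706717 + 1108856) = -4898551*(-1597861) = 7827203599411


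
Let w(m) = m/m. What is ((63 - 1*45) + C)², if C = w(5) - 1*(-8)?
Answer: 729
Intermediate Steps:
w(m) = 1
C = 9 (C = 1 - 1*(-8) = 1 + 8 = 9)
((63 - 1*45) + C)² = ((63 - 1*45) + 9)² = ((63 - 45) + 9)² = (18 + 9)² = 27² = 729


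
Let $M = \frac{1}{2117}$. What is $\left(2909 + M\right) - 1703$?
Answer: $\frac{2553103}{2117} \approx 1206.0$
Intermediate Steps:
$M = \frac{1}{2117} \approx 0.00047237$
$\left(2909 + M\right) - 1703 = \left(2909 + \frac{1}{2117}\right) - 1703 = \frac{6158354}{2117} - 1703 = \frac{2553103}{2117}$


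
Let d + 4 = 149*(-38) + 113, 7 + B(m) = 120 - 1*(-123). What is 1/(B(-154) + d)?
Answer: -1/5317 ≈ -0.00018808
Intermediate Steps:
B(m) = 236 (B(m) = -7 + (120 - 1*(-123)) = -7 + (120 + 123) = -7 + 243 = 236)
d = -5553 (d = -4 + (149*(-38) + 113) = -4 + (-5662 + 113) = -4 - 5549 = -5553)
1/(B(-154) + d) = 1/(236 - 5553) = 1/(-5317) = -1/5317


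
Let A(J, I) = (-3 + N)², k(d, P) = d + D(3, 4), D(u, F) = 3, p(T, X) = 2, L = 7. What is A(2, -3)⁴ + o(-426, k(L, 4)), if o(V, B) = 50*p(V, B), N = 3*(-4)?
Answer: 2562890725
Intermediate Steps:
N = -12
k(d, P) = 3 + d (k(d, P) = d + 3 = 3 + d)
o(V, B) = 100 (o(V, B) = 50*2 = 100)
A(J, I) = 225 (A(J, I) = (-3 - 12)² = (-15)² = 225)
A(2, -3)⁴ + o(-426, k(L, 4)) = 225⁴ + 100 = 2562890625 + 100 = 2562890725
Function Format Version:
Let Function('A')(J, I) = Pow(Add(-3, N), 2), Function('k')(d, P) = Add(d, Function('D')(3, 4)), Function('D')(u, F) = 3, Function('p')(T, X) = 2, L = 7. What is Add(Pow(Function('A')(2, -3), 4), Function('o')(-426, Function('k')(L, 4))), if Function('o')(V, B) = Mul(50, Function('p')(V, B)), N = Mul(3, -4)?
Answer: 2562890725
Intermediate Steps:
N = -12
Function('k')(d, P) = Add(3, d) (Function('k')(d, P) = Add(d, 3) = Add(3, d))
Function('o')(V, B) = 100 (Function('o')(V, B) = Mul(50, 2) = 100)
Function('A')(J, I) = 225 (Function('A')(J, I) = Pow(Add(-3, -12), 2) = Pow(-15, 2) = 225)
Add(Pow(Function('A')(2, -3), 4), Function('o')(-426, Function('k')(L, 4))) = Add(Pow(225, 4), 100) = Add(2562890625, 100) = 2562890725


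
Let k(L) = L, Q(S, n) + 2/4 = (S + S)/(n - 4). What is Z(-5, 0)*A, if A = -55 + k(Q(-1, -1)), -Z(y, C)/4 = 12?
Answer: 13224/5 ≈ 2644.8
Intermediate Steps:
Q(S, n) = -1/2 + 2*S/(-4 + n) (Q(S, n) = -1/2 + (S + S)/(n - 4) = -1/2 + (2*S)/(-4 + n) = -1/2 + 2*S/(-4 + n))
Z(y, C) = -48 (Z(y, C) = -4*12 = -48)
A = -551/10 (A = -55 + (4 - 1*(-1) + 4*(-1))/(2*(-4 - 1)) = -55 + (1/2)*(4 + 1 - 4)/(-5) = -55 + (1/2)*(-1/5)*1 = -55 - 1/10 = -551/10 ≈ -55.100)
Z(-5, 0)*A = -48*(-551/10) = 13224/5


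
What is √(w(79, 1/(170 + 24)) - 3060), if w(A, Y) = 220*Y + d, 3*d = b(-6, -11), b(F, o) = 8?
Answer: I*√258802014/291 ≈ 55.283*I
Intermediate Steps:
d = 8/3 (d = (⅓)*8 = 8/3 ≈ 2.6667)
w(A, Y) = 8/3 + 220*Y (w(A, Y) = 220*Y + 8/3 = 8/3 + 220*Y)
√(w(79, 1/(170 + 24)) - 3060) = √((8/3 + 220/(170 + 24)) - 3060) = √((8/3 + 220/194) - 3060) = √((8/3 + 220*(1/194)) - 3060) = √((8/3 + 110/97) - 3060) = √(1106/291 - 3060) = √(-889354/291) = I*√258802014/291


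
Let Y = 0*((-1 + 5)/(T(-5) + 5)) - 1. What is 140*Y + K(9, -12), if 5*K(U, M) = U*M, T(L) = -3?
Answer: -808/5 ≈ -161.60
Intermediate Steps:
K(U, M) = M*U/5 (K(U, M) = (U*M)/5 = (M*U)/5 = M*U/5)
Y = -1 (Y = 0*((-1 + 5)/(-3 + 5)) - 1 = 0*(4/2) - 1 = 0*(4*(½)) - 1 = 0*2 - 1 = 0 - 1 = -1)
140*Y + K(9, -12) = 140*(-1) + (⅕)*(-12)*9 = -140 - 108/5 = -808/5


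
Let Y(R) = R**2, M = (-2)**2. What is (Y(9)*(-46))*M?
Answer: -14904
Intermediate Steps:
M = 4
(Y(9)*(-46))*M = (9**2*(-46))*4 = (81*(-46))*4 = -3726*4 = -14904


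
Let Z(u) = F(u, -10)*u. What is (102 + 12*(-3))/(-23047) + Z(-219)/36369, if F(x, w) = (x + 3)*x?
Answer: -2947648746/10348103 ≈ -284.85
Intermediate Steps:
F(x, w) = x*(3 + x) (F(x, w) = (3 + x)*x = x*(3 + x))
Z(u) = u**2*(3 + u) (Z(u) = (u*(3 + u))*u = u**2*(3 + u))
(102 + 12*(-3))/(-23047) + Z(-219)/36369 = (102 + 12*(-3))/(-23047) + ((-219)**2*(3 - 219))/36369 = (102 - 36)*(-1/23047) + (47961*(-216))*(1/36369) = 66*(-1/23047) - 10359576*1/36369 = -66/23047 - 127896/449 = -2947648746/10348103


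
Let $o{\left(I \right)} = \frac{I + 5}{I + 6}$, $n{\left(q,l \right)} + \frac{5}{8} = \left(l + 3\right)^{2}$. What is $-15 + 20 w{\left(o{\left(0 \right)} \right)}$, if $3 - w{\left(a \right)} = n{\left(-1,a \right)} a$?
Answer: $- \frac{20465}{108} \approx -189.49$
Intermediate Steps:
$n{\left(q,l \right)} = - \frac{5}{8} + \left(3 + l\right)^{2}$ ($n{\left(q,l \right)} = - \frac{5}{8} + \left(l + 3\right)^{2} = - \frac{5}{8} + \left(3 + l\right)^{2}$)
$o{\left(I \right)} = \frac{5 + I}{6 + I}$
$w{\left(a \right)} = 3 - a \left(- \frac{5}{8} + \left(3 + a\right)^{2}\right)$ ($w{\left(a \right)} = 3 - \left(- \frac{5}{8} + \left(3 + a\right)^{2}\right) a = 3 - a \left(- \frac{5}{8} + \left(3 + a\right)^{2}\right)$)
$-15 + 20 w{\left(o{\left(0 \right)} \right)} = -15 + 20 \left(3 - \frac{\frac{5 + 0}{6 + 0} \left(-5 + 8 \left(3 + \frac{5 + 0}{6 + 0}\right)^{2}\right)}{8}\right) = -15 + 20 \left(3 - \frac{\frac{1}{6} \cdot 5 \left(-5 + 8 \left(3 + \frac{1}{6} \cdot 5\right)^{2}\right)}{8}\right) = -15 + 20 \left(3 - \frac{5 \left(-5 + 8 \left(3 + \frac{5}{6}\right)^{2}\right)}{48}\right) = -15 + 20 \left(3 - \frac{5 \left(-5 + 8 \left(\frac{23}{6}\right)^{2}\right)}{48}\right) = -15 + 20 \left(3 - \frac{5 \left(-5 + 8 \cdot \frac{529}{36}\right)}{48}\right) = -15 + 20 \left(3 - \frac{5 \left(-5 + \frac{1058}{9}\right)}{48}\right) = -15 + 20 \left(3 - \frac{5}{48} \cdot \frac{1013}{9}\right) = -15 + 20 \left(3 - \frac{5065}{432}\right) = -15 + 20 \left(- \frac{3769}{432}\right) = -15 - \frac{18845}{108} = - \frac{20465}{108}$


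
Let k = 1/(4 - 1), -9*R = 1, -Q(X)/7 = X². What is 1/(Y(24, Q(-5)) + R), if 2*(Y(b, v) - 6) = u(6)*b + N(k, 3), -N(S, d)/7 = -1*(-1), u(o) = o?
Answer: 18/1339 ≈ 0.013443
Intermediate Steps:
Q(X) = -7*X²
R = -⅑ (R = -⅑*1 = -⅑ ≈ -0.11111)
k = ⅓ (k = 1/3 = ⅓ ≈ 0.33333)
N(S, d) = -7 (N(S, d) = -(-7)*(-1) = -7*1 = -7)
Y(b, v) = 5/2 + 3*b (Y(b, v) = 6 + (6*b - 7)/2 = 6 + (-7 + 6*b)/2 = 6 + (-7/2 + 3*b) = 5/2 + 3*b)
1/(Y(24, Q(-5)) + R) = 1/((5/2 + 3*24) - ⅑) = 1/((5/2 + 72) - ⅑) = 1/(149/2 - ⅑) = 1/(1339/18) = 18/1339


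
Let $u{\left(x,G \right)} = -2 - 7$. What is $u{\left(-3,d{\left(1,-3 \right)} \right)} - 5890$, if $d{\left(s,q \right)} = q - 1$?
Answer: $-5899$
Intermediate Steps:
$d{\left(s,q \right)} = -1 + q$ ($d{\left(s,q \right)} = q - 1 = -1 + q$)
$u{\left(x,G \right)} = -9$
$u{\left(-3,d{\left(1,-3 \right)} \right)} - 5890 = -9 - 5890 = -5899$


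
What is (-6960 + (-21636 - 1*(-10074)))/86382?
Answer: -1029/4799 ≈ -0.21442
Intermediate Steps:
(-6960 + (-21636 - 1*(-10074)))/86382 = (-6960 + (-21636 + 10074))*(1/86382) = (-6960 - 11562)*(1/86382) = -18522*1/86382 = -1029/4799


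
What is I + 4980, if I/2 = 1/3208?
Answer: 7987921/1604 ≈ 4980.0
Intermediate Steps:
I = 1/1604 (I = 2/3208 = 2*(1/3208) = 1/1604 ≈ 0.00062344)
I + 4980 = 1/1604 + 4980 = 7987921/1604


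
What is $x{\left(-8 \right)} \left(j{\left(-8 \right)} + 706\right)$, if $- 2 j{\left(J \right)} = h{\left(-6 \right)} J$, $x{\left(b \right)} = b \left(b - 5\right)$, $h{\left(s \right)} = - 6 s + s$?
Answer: $85904$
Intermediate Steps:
$h{\left(s \right)} = - 5 s$
$x{\left(b \right)} = b \left(-5 + b\right)$
$j{\left(J \right)} = - 15 J$ ($j{\left(J \right)} = - \frac{\left(-5\right) \left(-6\right) J}{2} = - \frac{30 J}{2} = - 15 J$)
$x{\left(-8 \right)} \left(j{\left(-8 \right)} + 706\right) = - 8 \left(-5 - 8\right) \left(\left(-15\right) \left(-8\right) + 706\right) = \left(-8\right) \left(-13\right) \left(120 + 706\right) = 104 \cdot 826 = 85904$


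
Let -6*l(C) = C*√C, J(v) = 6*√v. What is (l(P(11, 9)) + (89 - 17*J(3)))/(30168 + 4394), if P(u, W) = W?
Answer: 169/69124 - 51*√3/17281 ≈ -0.0026668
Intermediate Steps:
l(C) = -C^(3/2)/6 (l(C) = -C*√C/6 = -C^(3/2)/6)
(l(P(11, 9)) + (89 - 17*J(3)))/(30168 + 4394) = (-9^(3/2)/6 + (89 - 102*√3))/(30168 + 4394) = (-⅙*27 + (89 - 102*√3))/34562 = (-9/2 + (89 - 102*√3))*(1/34562) = (169/2 - 102*√3)*(1/34562) = 169/69124 - 51*√3/17281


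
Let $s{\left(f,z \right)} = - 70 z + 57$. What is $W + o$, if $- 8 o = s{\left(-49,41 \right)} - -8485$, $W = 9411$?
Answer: $8702$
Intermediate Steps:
$s{\left(f,z \right)} = 57 - 70 z$
$o = -709$ ($o = - \frac{\left(57 - 2870\right) - -8485}{8} = - \frac{\left(57 - 2870\right) + 8485}{8} = - \frac{-2813 + 8485}{8} = \left(- \frac{1}{8}\right) 5672 = -709$)
$W + o = 9411 - 709 = 8702$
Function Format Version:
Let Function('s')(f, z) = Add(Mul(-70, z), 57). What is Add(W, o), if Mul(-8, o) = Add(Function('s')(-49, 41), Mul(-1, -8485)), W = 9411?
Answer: 8702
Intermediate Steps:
Function('s')(f, z) = Add(57, Mul(-70, z))
o = -709 (o = Mul(Rational(-1, 8), Add(Add(57, Mul(-70, 41)), Mul(-1, -8485))) = Mul(Rational(-1, 8), Add(Add(57, -2870), 8485)) = Mul(Rational(-1, 8), Add(-2813, 8485)) = Mul(Rational(-1, 8), 5672) = -709)
Add(W, o) = Add(9411, -709) = 8702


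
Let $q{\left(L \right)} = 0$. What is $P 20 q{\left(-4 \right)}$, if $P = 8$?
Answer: $0$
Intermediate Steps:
$P 20 q{\left(-4 \right)} = 8 \cdot 20 \cdot 0 = 160 \cdot 0 = 0$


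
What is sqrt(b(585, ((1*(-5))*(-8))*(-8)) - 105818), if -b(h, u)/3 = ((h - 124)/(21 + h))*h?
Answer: I*sqrt(4372274042)/202 ≈ 327.34*I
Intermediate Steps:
b(h, u) = -3*h*(-124 + h)/(21 + h) (b(h, u) = -3*(h - 124)/(21 + h)*h = -3*(-124 + h)/(21 + h)*h = -3*h*(-124 + h)/(21 + h))
sqrt(b(585, ((1*(-5))*(-8))*(-8)) - 105818) = sqrt(3*585*(124 - 1*585)/(21 + 585) - 105818) = sqrt(3*585*(124 - 585)/606 - 105818) = sqrt(3*585*(1/606)*(-461) - 105818) = sqrt(-269685/202 - 105818) = sqrt(-21644921/202) = I*sqrt(4372274042)/202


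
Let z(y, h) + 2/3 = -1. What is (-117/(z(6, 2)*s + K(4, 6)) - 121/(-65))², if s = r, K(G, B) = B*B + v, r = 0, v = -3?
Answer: 1449616/511225 ≈ 2.8356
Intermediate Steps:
K(G, B) = -3 + B² (K(G, B) = B*B - 3 = B² - 3 = -3 + B²)
s = 0
z(y, h) = -5/3 (z(y, h) = -⅔ - 1 = -5/3)
(-117/(z(6, 2)*s + K(4, 6)) - 121/(-65))² = (-117/(-5/3*0 + (-3 + 6²)) - 121/(-65))² = (-117/(0 + (-3 + 36)) - 121*(-1/65))² = (-117/(0 + 33) + 121/65)² = (-117/33 + 121/65)² = (-117*1/33 + 121/65)² = (-39/11 + 121/65)² = (-1204/715)² = 1449616/511225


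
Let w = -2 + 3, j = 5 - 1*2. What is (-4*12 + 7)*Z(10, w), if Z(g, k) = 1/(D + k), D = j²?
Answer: -41/10 ≈ -4.1000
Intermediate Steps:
j = 3 (j = 5 - 2 = 3)
w = 1
D = 9 (D = 3² = 9)
Z(g, k) = 1/(9 + k)
(-4*12 + 7)*Z(10, w) = (-4*12 + 7)/(9 + 1) = (-48 + 7)/10 = -41*⅒ = -41/10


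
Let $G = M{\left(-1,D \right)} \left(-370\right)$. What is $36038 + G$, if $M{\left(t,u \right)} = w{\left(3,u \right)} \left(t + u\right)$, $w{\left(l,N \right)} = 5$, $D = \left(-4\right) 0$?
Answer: $37888$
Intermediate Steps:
$D = 0$
$M{\left(t,u \right)} = 5 t + 5 u$ ($M{\left(t,u \right)} = 5 \left(t + u\right) = 5 t + 5 u$)
$G = 1850$ ($G = \left(5 \left(-1\right) + 5 \cdot 0\right) \left(-370\right) = \left(-5 + 0\right) \left(-370\right) = \left(-5\right) \left(-370\right) = 1850$)
$36038 + G = 36038 + 1850 = 37888$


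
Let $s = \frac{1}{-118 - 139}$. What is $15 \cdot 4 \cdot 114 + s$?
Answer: $\frac{1757879}{257} \approx 6840.0$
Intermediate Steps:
$s = - \frac{1}{257}$ ($s = \frac{1}{-257} = - \frac{1}{257} \approx -0.0038911$)
$15 \cdot 4 \cdot 114 + s = 15 \cdot 4 \cdot 114 - \frac{1}{257} = 60 \cdot 114 - \frac{1}{257} = 6840 - \frac{1}{257} = \frac{1757879}{257}$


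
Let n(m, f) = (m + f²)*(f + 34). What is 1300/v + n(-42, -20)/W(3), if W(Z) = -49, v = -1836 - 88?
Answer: -26667/259 ≈ -102.96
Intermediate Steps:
v = -1924
n(m, f) = (34 + f)*(m + f²) (n(m, f) = (m + f²)*(34 + f) = (34 + f)*(m + f²))
1300/v + n(-42, -20)/W(3) = 1300/(-1924) + ((-20)³ + 34*(-42) + 34*(-20)² - 20*(-42))/(-49) = 1300*(-1/1924) + (-8000 - 1428 + 34*400 + 840)*(-1/49) = -25/37 + (-8000 - 1428 + 13600 + 840)*(-1/49) = -25/37 + 5012*(-1/49) = -25/37 - 716/7 = -26667/259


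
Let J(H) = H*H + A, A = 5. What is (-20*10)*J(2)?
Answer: -1800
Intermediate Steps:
J(H) = 5 + H**2 (J(H) = H*H + 5 = H**2 + 5 = 5 + H**2)
(-20*10)*J(2) = (-20*10)*(5 + 2**2) = -200*(5 + 4) = -200*9 = -1800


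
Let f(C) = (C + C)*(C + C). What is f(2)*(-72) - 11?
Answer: -1163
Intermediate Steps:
f(C) = 4*C**2 (f(C) = (2*C)*(2*C) = 4*C**2)
f(2)*(-72) - 11 = (4*2**2)*(-72) - 11 = (4*4)*(-72) - 11 = 16*(-72) - 11 = -1152 - 11 = -1163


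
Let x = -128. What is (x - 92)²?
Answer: 48400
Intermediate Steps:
(x - 92)² = (-128 - 92)² = (-220)² = 48400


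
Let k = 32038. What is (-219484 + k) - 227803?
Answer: -415249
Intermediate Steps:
(-219484 + k) - 227803 = (-219484 + 32038) - 227803 = -187446 - 227803 = -415249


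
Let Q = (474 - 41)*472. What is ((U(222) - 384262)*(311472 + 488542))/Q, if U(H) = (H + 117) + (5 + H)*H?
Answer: -133413934703/102188 ≈ -1.3056e+6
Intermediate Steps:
U(H) = 117 + H + H*(5 + H) (U(H) = (117 + H) + H*(5 + H) = 117 + H + H*(5 + H))
Q = 204376 (Q = 433*472 = 204376)
((U(222) - 384262)*(311472 + 488542))/Q = (((117 + 222² + 6*222) - 384262)*(311472 + 488542))/204376 = (((117 + 49284 + 1332) - 384262)*800014)*(1/204376) = ((50733 - 384262)*800014)*(1/204376) = -333529*800014*(1/204376) = -266827869406*1/204376 = -133413934703/102188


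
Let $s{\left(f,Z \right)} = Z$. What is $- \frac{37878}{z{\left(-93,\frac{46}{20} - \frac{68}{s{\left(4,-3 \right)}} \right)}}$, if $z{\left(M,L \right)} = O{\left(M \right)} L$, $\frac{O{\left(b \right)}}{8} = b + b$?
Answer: $\frac{885}{868} \approx 1.0196$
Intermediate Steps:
$O{\left(b \right)} = 16 b$ ($O{\left(b \right)} = 8 \left(b + b\right) = 8 \cdot 2 b = 16 b$)
$z{\left(M,L \right)} = 16 L M$ ($z{\left(M,L \right)} = 16 M L = 16 L M$)
$- \frac{37878}{z{\left(-93,\frac{46}{20} - \frac{68}{s{\left(4,-3 \right)}} \right)}} = - \frac{37878}{16 \left(\frac{46}{20} - \frac{68}{-3}\right) \left(-93\right)} = - \frac{37878}{16 \left(46 \cdot \frac{1}{20} - - \frac{68}{3}\right) \left(-93\right)} = - \frac{37878}{16 \left(\frac{23}{10} + \frac{68}{3}\right) \left(-93\right)} = - \frac{37878}{16 \cdot \frac{749}{30} \left(-93\right)} = - \frac{37878}{- \frac{185752}{5}} = \left(-37878\right) \left(- \frac{5}{185752}\right) = \frac{885}{868}$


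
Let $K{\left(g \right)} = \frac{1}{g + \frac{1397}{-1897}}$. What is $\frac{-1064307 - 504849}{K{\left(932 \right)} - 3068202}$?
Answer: $\frac{2772081973692}{5420307128717} \approx 0.51143$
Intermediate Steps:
$K{\left(g \right)} = \frac{1}{- \frac{1397}{1897} + g}$ ($K{\left(g \right)} = \frac{1}{g + 1397 \left(- \frac{1}{1897}\right)} = \frac{1}{g - \frac{1397}{1897}} = \frac{1}{- \frac{1397}{1897} + g}$)
$\frac{-1064307 - 504849}{K{\left(932 \right)} - 3068202} = \frac{-1064307 - 504849}{\frac{1897}{-1397 + 1897 \cdot 932} - 3068202} = - \frac{1569156}{\frac{1897}{-1397 + 1768004} - 3068202} = - \frac{1569156}{\frac{1897}{1766607} - 3068202} = - \frac{1569156}{- \frac{5420307128717}{1766607}} = \left(-1569156\right) \left(- \frac{1766607}{5420307128717}\right) = \frac{2772081973692}{5420307128717}$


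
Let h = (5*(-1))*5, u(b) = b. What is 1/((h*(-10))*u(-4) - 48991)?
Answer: -1/49991 ≈ -2.0004e-5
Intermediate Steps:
h = -25 (h = -5*5 = -25)
1/((h*(-10))*u(-4) - 48991) = 1/(-25*(-10)*(-4) - 48991) = 1/(250*(-4) - 48991) = 1/(-1000 - 48991) = 1/(-49991) = -1/49991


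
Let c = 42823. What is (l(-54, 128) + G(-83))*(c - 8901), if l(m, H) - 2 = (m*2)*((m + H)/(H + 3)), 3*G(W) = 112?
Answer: -288947596/393 ≈ -7.3524e+5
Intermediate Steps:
G(W) = 112/3 (G(W) = (⅓)*112 = 112/3)
l(m, H) = 2 + 2*m*(H + m)/(3 + H) (l(m, H) = 2 + (m*2)*((m + H)/(H + 3)) = 2 + (2*m)*((H + m)/(3 + H)) = 2 + 2*m*(H + m)/(3 + H))
(l(-54, 128) + G(-83))*(c - 8901) = (2*(3 + 128 + (-54)² + 128*(-54))/(3 + 128) + 112/3)*(42823 - 8901) = (2*(3 + 128 + 2916 - 6912)/131 + 112/3)*33922 = (2*(1/131)*(-3865) + 112/3)*33922 = (-7730/131 + 112/3)*33922 = -8518/393*33922 = -288947596/393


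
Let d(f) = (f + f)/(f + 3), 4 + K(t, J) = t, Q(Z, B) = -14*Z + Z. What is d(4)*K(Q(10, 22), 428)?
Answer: -1072/7 ≈ -153.14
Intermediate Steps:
Q(Z, B) = -13*Z
K(t, J) = -4 + t
d(f) = 2*f/(3 + f) (d(f) = (2*f)/(3 + f) = 2*f/(3 + f))
d(4)*K(Q(10, 22), 428) = (2*4/(3 + 4))*(-4 - 13*10) = (2*4/7)*(-4 - 130) = (2*4*(⅐))*(-134) = (8/7)*(-134) = -1072/7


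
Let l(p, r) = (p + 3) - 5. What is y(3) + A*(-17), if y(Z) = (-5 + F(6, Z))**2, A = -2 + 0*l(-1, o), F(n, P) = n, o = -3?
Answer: 35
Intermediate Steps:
l(p, r) = -2 + p (l(p, r) = (3 + p) - 5 = -2 + p)
A = -2 (A = -2 + 0*(-2 - 1) = -2 + 0*(-3) = -2 + 0 = -2)
y(Z) = 1 (y(Z) = (-5 + 6)**2 = 1**2 = 1)
y(3) + A*(-17) = 1 - 2*(-17) = 1 + 34 = 35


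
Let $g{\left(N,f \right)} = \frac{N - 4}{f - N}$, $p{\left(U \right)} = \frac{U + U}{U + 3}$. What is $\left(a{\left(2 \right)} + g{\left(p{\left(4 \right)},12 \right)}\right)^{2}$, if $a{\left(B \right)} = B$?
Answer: $\frac{1089}{361} \approx 3.0166$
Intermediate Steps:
$p{\left(U \right)} = \frac{2 U}{3 + U}$
$g{\left(N,f \right)} = \frac{-4 + N}{f - N}$
$\left(a{\left(2 \right)} + g{\left(p{\left(4 \right)},12 \right)}\right)^{2} = \left(2 + \frac{4 - 2 \cdot 4 \frac{1}{3 + 4}}{2 \cdot 4 \frac{1}{3 + 4} - 12}\right)^{2} = \left(2 + \frac{4 - 2 \cdot 4 \cdot \frac{1}{7}}{2 \cdot 4 \cdot \frac{1}{7} - 12}\right)^{2} = \left(2 + \frac{4 - \frac{8}{7}}{\frac{8}{7} - 12}\right)^{2} = \left(2 + \frac{4 - \frac{8}{7}}{- \frac{76}{7}}\right)^{2} = \left(2 - \frac{5}{19}\right)^{2} = \left(\frac{33}{19}\right)^{2} = \frac{1089}{361}$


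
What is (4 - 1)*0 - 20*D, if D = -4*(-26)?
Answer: -2080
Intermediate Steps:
D = 104
(4 - 1)*0 - 20*D = (4 - 1)*0 - 20*104 = 3*0 - 2080 = 0 - 2080 = -2080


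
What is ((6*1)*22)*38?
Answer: 5016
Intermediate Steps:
((6*1)*22)*38 = (6*22)*38 = 132*38 = 5016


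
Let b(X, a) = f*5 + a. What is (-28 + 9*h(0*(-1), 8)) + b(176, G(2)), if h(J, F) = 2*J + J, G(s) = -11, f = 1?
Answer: -34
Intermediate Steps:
b(X, a) = 5 + a (b(X, a) = 1*5 + a = 5 + a)
h(J, F) = 3*J
(-28 + 9*h(0*(-1), 8)) + b(176, G(2)) = (-28 + 9*(3*(0*(-1)))) + (5 - 11) = (-28 + 9*(3*0)) - 6 = (-28 + 9*0) - 6 = (-28 + 0) - 6 = -28 - 6 = -34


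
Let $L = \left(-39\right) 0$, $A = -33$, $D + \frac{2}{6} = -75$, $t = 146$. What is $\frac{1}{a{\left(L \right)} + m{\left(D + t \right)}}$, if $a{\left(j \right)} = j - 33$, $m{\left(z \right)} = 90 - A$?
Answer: $\frac{1}{90} \approx 0.011111$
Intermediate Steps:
$D = - \frac{226}{3}$ ($D = - \frac{1}{3} - 75 = - \frac{226}{3} \approx -75.333$)
$m{\left(z \right)} = 123$ ($m{\left(z \right)} = 90 - -33 = 90 + 33 = 123$)
$L = 0$
$a{\left(j \right)} = -33 + j$ ($a{\left(j \right)} = j - 33 = -33 + j$)
$\frac{1}{a{\left(L \right)} + m{\left(D + t \right)}} = \frac{1}{\left(-33 + 0\right) + 123} = \frac{1}{-33 + 123} = \frac{1}{90}$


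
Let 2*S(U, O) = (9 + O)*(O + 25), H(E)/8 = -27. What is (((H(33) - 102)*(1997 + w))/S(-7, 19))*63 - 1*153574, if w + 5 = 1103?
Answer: -11186201/44 ≈ -2.5423e+5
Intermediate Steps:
w = 1098 (w = -5 + 1103 = 1098)
H(E) = -216 (H(E) = 8*(-27) = -216)
S(U, O) = (9 + O)*(25 + O)/2 (S(U, O) = ((9 + O)*(O + 25))/2 = ((9 + O)*(25 + O))/2 = (9 + O)*(25 + O)/2)
(((H(33) - 102)*(1997 + w))/S(-7, 19))*63 - 1*153574 = (((-216 - 102)*(1997 + 1098))/(225/2 + (½)*19² + 17*19))*63 - 1*153574 = ((-318*3095)/(225/2 + (½)*361 + 323))*63 - 153574 = -984210/(225/2 + 361/2 + 323)*63 - 153574 = -984210/616*63 - 153574 = -984210*1/616*63 - 153574 = -492105/308*63 - 153574 = -4428945/44 - 153574 = -11186201/44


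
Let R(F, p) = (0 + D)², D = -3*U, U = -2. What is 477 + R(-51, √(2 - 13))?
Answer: 513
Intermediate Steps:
D = 6 (D = -3*(-2) = 6)
R(F, p) = 36 (R(F, p) = (0 + 6)² = 6² = 36)
477 + R(-51, √(2 - 13)) = 477 + 36 = 513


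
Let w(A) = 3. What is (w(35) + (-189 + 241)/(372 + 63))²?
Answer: 1841449/189225 ≈ 9.7315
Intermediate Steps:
(w(35) + (-189 + 241)/(372 + 63))² = (3 + (-189 + 241)/(372 + 63))² = (3 + 52/435)² = (1357/435)² = 1841449/189225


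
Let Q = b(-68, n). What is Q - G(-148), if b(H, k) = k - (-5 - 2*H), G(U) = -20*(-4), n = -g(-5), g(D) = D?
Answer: -206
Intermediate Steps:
n = 5 (n = -1*(-5) = 5)
G(U) = 80
b(H, k) = 5 + k + 2*H (b(H, k) = k + (5 + 2*H) = 5 + k + 2*H)
Q = -126 (Q = 5 + 5 + 2*(-68) = 5 + 5 - 136 = -126)
Q - G(-148) = -126 - 1*80 = -126 - 80 = -206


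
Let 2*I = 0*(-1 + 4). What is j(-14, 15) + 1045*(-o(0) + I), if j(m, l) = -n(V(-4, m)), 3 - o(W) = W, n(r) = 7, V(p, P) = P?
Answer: -3142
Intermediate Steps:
o(W) = 3 - W
I = 0 (I = (0*(-1 + 4))/2 = (0*3)/2 = (1/2)*0 = 0)
j(m, l) = -7 (j(m, l) = -1*7 = -7)
j(-14, 15) + 1045*(-o(0) + I) = -7 + 1045*(-(3 - 1*0) + 0) = -7 + 1045*(-(3 + 0) + 0) = -7 + 1045*(-1*3 + 0) = -7 + 1045*(-3 + 0) = -7 + 1045*(-3) = -7 - 3135 = -3142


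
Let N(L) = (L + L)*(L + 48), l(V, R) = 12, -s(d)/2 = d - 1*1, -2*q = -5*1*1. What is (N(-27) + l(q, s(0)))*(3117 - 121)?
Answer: -3361512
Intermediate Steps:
q = 5/2 (q = -(-5*1)/2 = -(-5)/2 = -½*(-5) = 5/2 ≈ 2.5000)
s(d) = 2 - 2*d (s(d) = -2*(d - 1*1) = -2*(d - 1) = -2*(-1 + d) = 2 - 2*d)
N(L) = 2*L*(48 + L) (N(L) = (2*L)*(48 + L) = 2*L*(48 + L))
(N(-27) + l(q, s(0)))*(3117 - 121) = (2*(-27)*(48 - 27) + 12)*(3117 - 121) = (2*(-27)*21 + 12)*2996 = (-1134 + 12)*2996 = -1122*2996 = -3361512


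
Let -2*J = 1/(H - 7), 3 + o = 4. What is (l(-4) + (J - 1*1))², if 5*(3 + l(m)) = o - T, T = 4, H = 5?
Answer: 7569/400 ≈ 18.922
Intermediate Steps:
o = 1 (o = -3 + 4 = 1)
J = ¼ (J = -1/(2*(5 - 7)) = -½/(-2) = -½*(-½) = ¼ ≈ 0.25000)
l(m) = -18/5 (l(m) = -3 + (1 - 1*4)/5 = -3 + (1 - 4)/5 = -3 + (⅕)*(-3) = -3 - ⅗ = -18/5)
(l(-4) + (J - 1*1))² = (-18/5 + (¼ - 1*1))² = (-18/5 + (¼ - 1))² = (-18/5 - ¾)² = (-87/20)² = 7569/400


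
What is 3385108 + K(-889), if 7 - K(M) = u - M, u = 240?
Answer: 3383986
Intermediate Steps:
K(M) = -233 + M (K(M) = 7 - (240 - M) = 7 + (-240 + M) = -233 + M)
3385108 + K(-889) = 3385108 + (-233 - 889) = 3385108 - 1122 = 3383986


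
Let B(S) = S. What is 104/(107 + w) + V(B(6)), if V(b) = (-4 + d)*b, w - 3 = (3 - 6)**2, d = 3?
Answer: -610/119 ≈ -5.1261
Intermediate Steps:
w = 12 (w = 3 + (3 - 6)**2 = 3 + (-3)**2 = 3 + 9 = 12)
V(b) = -b (V(b) = (-4 + 3)*b = -b)
104/(107 + w) + V(B(6)) = 104/(107 + 12) - 1*6 = 104/119 - 6 = -610/119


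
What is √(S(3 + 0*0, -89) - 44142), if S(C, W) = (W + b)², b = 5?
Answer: I*√37086 ≈ 192.58*I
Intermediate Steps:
S(C, W) = (5 + W)² (S(C, W) = (W + 5)² = (5 + W)²)
√(S(3 + 0*0, -89) - 44142) = √((5 - 89)² - 44142) = √((-84)² - 44142) = √(7056 - 44142) = √(-37086) = I*√37086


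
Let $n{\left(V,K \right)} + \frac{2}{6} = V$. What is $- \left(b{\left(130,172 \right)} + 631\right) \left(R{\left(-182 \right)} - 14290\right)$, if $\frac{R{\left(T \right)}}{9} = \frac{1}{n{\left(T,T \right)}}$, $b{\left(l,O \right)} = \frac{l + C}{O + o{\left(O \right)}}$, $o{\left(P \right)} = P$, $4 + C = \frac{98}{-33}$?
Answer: $\frac{14005831296001}{1552386} \approx 9.0221 \cdot 10^{6}$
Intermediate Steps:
$C = - \frac{230}{33}$ ($C = -4 + \frac{98}{-33} = -4 + 98 \left(- \frac{1}{33}\right) = -4 - \frac{98}{33} = - \frac{230}{33} \approx -6.9697$)
$n{\left(V,K \right)} = - \frac{1}{3} + V$
$b{\left(l,O \right)} = \frac{- \frac{230}{33} + l}{2 O}$ ($b{\left(l,O \right)} = \frac{l - \frac{230}{33}}{O + O} = \frac{- \frac{230}{33} + l}{2 O}$)
$R{\left(T \right)} = \frac{9}{- \frac{1}{3} + T}$
$- \left(b{\left(130,172 \right)} + 631\right) \left(R{\left(-182 \right)} - 14290\right) = - \left(\frac{-230 + 33 \cdot 130}{66 \cdot 172} + 631\right) \left(\frac{27}{-1 + 3 \left(-182\right)} - 14290\right) = - \left(\frac{1}{66} \cdot \frac{1}{172} \left(-230 + 4290\right) + 631\right) \left(\frac{27}{-1 - 546} - 14290\right) = - \left(\frac{1}{66} \cdot \frac{1}{172} \cdot 4060 + 631\right) \left(\frac{27}{-547} - 14290\right) = - \left(\frac{1015}{2838} + 631\right) \left(27 \left(- \frac{1}{547}\right) - 14290\right) = - \frac{1791793 \left(- \frac{27}{547} - 14290\right)}{2838} = - \frac{1791793 \left(-7816657\right)}{2838 \cdot 547} = \left(-1\right) \left(- \frac{14005831296001}{1552386}\right) = \frac{14005831296001}{1552386}$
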